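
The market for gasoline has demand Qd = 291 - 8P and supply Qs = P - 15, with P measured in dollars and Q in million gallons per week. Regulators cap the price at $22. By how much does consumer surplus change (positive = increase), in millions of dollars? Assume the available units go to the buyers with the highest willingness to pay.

75

Equilibrium: 291 - 8P = P - 15, so 306 = 9P and P* = 34, Q* = 19.
Since 22 < 34, the ceiling is binding.
At P = 22: Qd = 291 - 8·22 = 115 and Qs = 22 - 15 = 7.
Consumer surplus without the control is ½ · (36.375 - 34) · 19 = 22.5625.
With the ceiling, 7 units are sold at 22 (assume they go to the highest-value buyers). The demand price at Q = 7 is 35.5, so CS = ½ · [(36.375 - 22) + (35.5 - 22)] · 7 = 97.5625.
Change in consumer surplus = 97.5625 - 22.5625 = 75.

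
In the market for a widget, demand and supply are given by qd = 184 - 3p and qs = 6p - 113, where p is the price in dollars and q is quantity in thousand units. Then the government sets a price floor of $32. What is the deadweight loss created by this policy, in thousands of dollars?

In a free market, 184 - 3p = 6p - 113 gives the equilibrium p* = 33, q* = 85.
Since 32 is below p* = 33, the floor does not bind and the free-market outcome prevails.
Since the control does not bind, no trades are prevented and deadweight loss is zero.

0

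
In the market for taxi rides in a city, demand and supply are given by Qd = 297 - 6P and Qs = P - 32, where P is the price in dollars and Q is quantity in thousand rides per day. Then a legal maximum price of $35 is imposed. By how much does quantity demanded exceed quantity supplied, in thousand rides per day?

Equilibrium: 297 - 6P = P - 32, so 329 = 7P and P* = 47, Q* = 15.
Since 35 < 47, the ceiling is binding.
At P = 35: Qd = 297 - 6·35 = 87 and Qs = 35 - 32 = 3.
Shortage = Qd - Qs = 87 - 3 = 84.

84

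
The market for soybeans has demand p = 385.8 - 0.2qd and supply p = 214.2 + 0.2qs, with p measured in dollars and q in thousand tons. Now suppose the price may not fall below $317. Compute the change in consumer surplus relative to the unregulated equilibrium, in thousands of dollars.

-6570.5

Rearranging demand gives qd = 1929 - 5p; rearranging supply gives qs = 5p - 1071. Without the control the market clears where 1929 - 5p = 5p - 1071, i.e. p* = 300 and q* = 429.
Since 317 > 300, the floor is binding.
At p = 317: qd = 1929 - 5·317 = 344 and qs = 5·317 - 1071 = 514.
Consumer surplus without the control is ½ · (385.8 - 300) · 429 = 18404.1.
With the floor, consumers buy 344 units at 317, so CS = ½ · (385.8 - 317) · 344 = 11833.6.
Change in consumer surplus = 11833.6 - 18404.1 = -6570.5.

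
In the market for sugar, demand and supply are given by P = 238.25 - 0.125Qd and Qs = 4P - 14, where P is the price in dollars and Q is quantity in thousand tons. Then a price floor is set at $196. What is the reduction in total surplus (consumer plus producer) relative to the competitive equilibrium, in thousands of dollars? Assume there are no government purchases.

15552

Rearranging demand gives Qd = 1906 - 8P. In a free market, 1906 - 8P = 4P - 14 gives the equilibrium P* = 160, Q* = 626.
The floor of 196 is above the equilibrium price 160, so it binds.
At P = 196: Qd = 1906 - 8·196 = 338 and Qs = 4·196 - 14 = 770.
Quantity traded falls to 338. At Q = 338 the demand price is (1906 - 338)/8 = 196 and the supply price is (14 + 338)/4 = 88.
Deadweight loss = ½ · (196 - 88) · (626 - 338) = ½ · 108 · 288 = 15552.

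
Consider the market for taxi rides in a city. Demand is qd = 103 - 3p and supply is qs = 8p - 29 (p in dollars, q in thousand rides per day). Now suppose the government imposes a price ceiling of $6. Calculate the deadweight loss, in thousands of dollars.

528

Without the control the market clears where 103 - 3p = 8p - 29, i.e. p* = 12 and q* = 67.
The ceiling of 6 is below the equilibrium price 12, so it binds.
At p = 6: qd = 103 - 3·6 = 85 and qs = 8·6 - 29 = 19.
Quantity traded falls to 19. At q = 19 the demand price is (103 - 19)/3 = 28 and the supply price is (29 + 19)/8 = 6.
Deadweight loss = ½ · (28 - 6) · (67 - 19) = ½ · 22 · 48 = 528.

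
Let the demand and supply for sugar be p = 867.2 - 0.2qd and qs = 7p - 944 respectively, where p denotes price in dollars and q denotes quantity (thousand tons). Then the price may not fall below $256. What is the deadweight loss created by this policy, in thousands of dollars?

Rearranging demand gives qd = 4336 - 5p. In a free market, 4336 - 5p = 7p - 944 gives the equilibrium p* = 440, q* = 2136.
Since 256 is below p* = 440, the floor does not bind and the free-market outcome prevails.
Since the control does not bind, no trades are prevented and deadweight loss is zero.

0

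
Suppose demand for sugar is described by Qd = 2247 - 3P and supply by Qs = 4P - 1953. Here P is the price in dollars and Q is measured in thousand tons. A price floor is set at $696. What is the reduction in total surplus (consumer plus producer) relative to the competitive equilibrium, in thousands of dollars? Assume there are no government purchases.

24192

In a free market, 2247 - 3P = 4P - 1953 gives the equilibrium P* = 600, Q* = 447.
The floor of 696 is above the equilibrium price 600, so it binds.
At P = 696: Qd = 2247 - 3·696 = 159 and Qs = 4·696 - 1953 = 831.
Quantity traded falls to 159. At Q = 159 the demand price is (2247 - 159)/3 = 696 and the supply price is (1953 + 159)/4 = 528.
Deadweight loss = ½ · (696 - 528) · (447 - 159) = ½ · 168 · 288 = 24192.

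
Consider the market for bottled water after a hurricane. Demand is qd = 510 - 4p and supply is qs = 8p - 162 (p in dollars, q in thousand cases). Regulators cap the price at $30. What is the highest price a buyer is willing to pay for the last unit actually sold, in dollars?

108

Equilibrium: 510 - 4p = 8p - 162, so 672 = 12p and p* = 56, q* = 286.
Since 30 < 56, the ceiling is binding.
At p = 30: qd = 510 - 4·30 = 390 and qs = 8·30 - 162 = 78.
Only 78 units reach the market. On the demand curve, the marginal buyer's willingness to pay at q = 78 is (510 - 78)/4 = 108.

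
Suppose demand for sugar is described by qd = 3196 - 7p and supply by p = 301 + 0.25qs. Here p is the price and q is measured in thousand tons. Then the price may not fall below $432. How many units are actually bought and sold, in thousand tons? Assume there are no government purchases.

Rearranging supply gives qs = 4p - 1204. Equilibrium: 3196 - 7p = 4p - 1204, so 4400 = 11p and p* = 400, q* = 396.
Since 432 > 400, the floor is binding.
At p = 432: qd = 3196 - 7·432 = 172 and qs = 4·432 - 1204 = 524.
The quantity actually transacted is the short side, demand: 172.

172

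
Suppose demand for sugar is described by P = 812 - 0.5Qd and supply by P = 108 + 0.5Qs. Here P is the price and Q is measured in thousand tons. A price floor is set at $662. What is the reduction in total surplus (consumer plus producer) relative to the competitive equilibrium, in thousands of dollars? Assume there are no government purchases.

81608

Rearranging demand gives Qd = 1624 - 2P; rearranging supply gives Qs = 2P - 216. Equilibrium: 1624 - 2P = 2P - 216, so 1840 = 4P and P* = 460, Q* = 704.
Since 662 > 460, the floor is binding.
At P = 662: Qd = 1624 - 2·662 = 300 and Qs = 2·662 - 216 = 1108.
Quantity traded falls to 300. At Q = 300 the demand price is (1624 - 300)/2 = 662 and the supply price is (216 + 300)/2 = 258.
Deadweight loss = ½ · (662 - 258) · (704 - 300) = ½ · 404 · 404 = 81608.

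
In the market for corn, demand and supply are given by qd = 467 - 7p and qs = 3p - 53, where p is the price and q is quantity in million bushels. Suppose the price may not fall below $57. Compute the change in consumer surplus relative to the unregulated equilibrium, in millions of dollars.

Setting quantity demanded equal to quantity supplied, 467 - 7p = 3p - 53, gives p* = 52 and q* = 103.
Since 57 > 52, the floor is binding.
At p = 57: qd = 467 - 7·57 = 68 and qs = 3·57 - 53 = 118.
Consumer surplus without the control is ½ · (467/7 - 52) · 103 = 10609/14.
With the floor, consumers buy 68 units at 57, so CS = ½ · (467/7 - 57) · 68 = 2312/7.
Change in consumer surplus = 2312/7 - 10609/14 = -427.5.

-427.5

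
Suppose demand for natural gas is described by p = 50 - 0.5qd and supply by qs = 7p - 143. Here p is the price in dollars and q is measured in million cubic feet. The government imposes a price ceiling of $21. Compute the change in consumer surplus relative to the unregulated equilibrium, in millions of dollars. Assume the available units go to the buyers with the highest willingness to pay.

Rearranging demand gives qd = 100 - 2p. In a free market, 100 - 2p = 7p - 143 gives the equilibrium p* = 27, q* = 46.
The ceiling of 21 is below the equilibrium price 27, so it binds.
At p = 21: qd = 100 - 2·21 = 58 and qs = 7·21 - 143 = 4.
Consumer surplus without the control is ½ · (50 - 27) · 46 = 529.
With the ceiling, 4 units are sold at 21 (assume they go to the highest-value buyers). The demand price at q = 4 is 48, so CS = ½ · [(50 - 21) + (48 - 21)] · 4 = 112.
Change in consumer surplus = 112 - 529 = -417.

-417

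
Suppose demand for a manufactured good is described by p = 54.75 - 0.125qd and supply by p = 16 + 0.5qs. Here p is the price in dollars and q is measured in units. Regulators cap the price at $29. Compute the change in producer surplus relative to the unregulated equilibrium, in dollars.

Rearranging demand gives qd = 438 - 8p; rearranging supply gives qs = 2p - 32. Without the control the market clears where 438 - 8p = 2p - 32, i.e. p* = 47 and q* = 62.
Because the ceiling (29) lies below the market-clearing price, it is binding.
At p = 29: qd = 438 - 8·29 = 206 and qs = 2·29 - 32 = 26.
Producer surplus without the control is ½ · (47 - 16) · 62 = 961.
With the ceiling, producers sell 26 units at 29, so PS = ½ · (29 - 16) · 26 = 169.
Change in producer surplus = 169 - 961 = -792.

-792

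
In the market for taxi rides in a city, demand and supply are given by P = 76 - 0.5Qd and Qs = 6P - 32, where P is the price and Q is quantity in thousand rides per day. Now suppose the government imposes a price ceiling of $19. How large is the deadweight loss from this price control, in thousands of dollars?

Rearranging demand gives Qd = 152 - 2P. In a free market, 152 - 2P = 6P - 32 gives the equilibrium P* = 23, Q* = 106.
Since 19 < 23, the ceiling is binding.
At P = 19: Qd = 152 - 2·19 = 114 and Qs = 6·19 - 32 = 82.
Quantity traded falls to 82. At Q = 82 the demand price is (152 - 82)/2 = 35 and the supply price is (32 + 82)/6 = 19.
Deadweight loss = ½ · (35 - 19) · (106 - 82) = ½ · 16 · 24 = 192.

192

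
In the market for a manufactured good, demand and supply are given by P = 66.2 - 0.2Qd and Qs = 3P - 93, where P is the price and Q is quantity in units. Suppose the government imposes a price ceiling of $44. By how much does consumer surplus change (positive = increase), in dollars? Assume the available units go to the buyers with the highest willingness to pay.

Rearranging demand gives Qd = 331 - 5P. Equilibrium: 331 - 5P = 3P - 93, so 424 = 8P and P* = 53, Q* = 66.
Since 44 < 53, the ceiling is binding.
At P = 44: Qd = 331 - 5·44 = 111 and Qs = 3·44 - 93 = 39.
Consumer surplus without the control is ½ · (66.2 - 53) · 66 = 435.6.
With the ceiling, 39 units are sold at 44 (assume they go to the highest-value buyers). The demand price at Q = 39 is 58.4, so CS = ½ · [(66.2 - 44) + (58.4 - 44)] · 39 = 713.7.
Change in consumer surplus = 713.7 - 435.6 = 278.1.

278.1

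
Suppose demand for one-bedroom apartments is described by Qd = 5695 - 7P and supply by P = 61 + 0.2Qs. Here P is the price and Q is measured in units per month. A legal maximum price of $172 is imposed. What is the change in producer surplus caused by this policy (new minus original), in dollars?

Rearranging supply gives Qs = 5P - 305. In a free market, 5695 - 7P = 5P - 305 gives the equilibrium P* = 500, Q* = 2195.
The ceiling of 172 is below the equilibrium price 500, so it binds.
At P = 172: Qd = 5695 - 7·172 = 4491 and Qs = 5·172 - 305 = 555.
Producer surplus without the control is ½ · (500 - 61) · 2195 = 481802.5.
With the ceiling, producers sell 555 units at 172, so PS = ½ · (172 - 61) · 555 = 30802.5.
Change in producer surplus = 30802.5 - 481802.5 = -451000.

-451000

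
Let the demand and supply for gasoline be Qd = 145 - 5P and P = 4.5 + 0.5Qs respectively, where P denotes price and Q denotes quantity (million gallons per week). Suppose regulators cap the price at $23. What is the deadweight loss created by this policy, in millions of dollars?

0

Rearranging supply gives Qs = 2P - 9. Setting quantity demanded equal to quantity supplied, 145 - 5P = 2P - 9, gives P* = 22 and Q* = 35.
The ceiling of 23 is above the equilibrium price 22, so it is not binding; the market clears at P* = 22, Q* = 35.
Since the control does not bind, no trades are prevented and deadweight loss is zero.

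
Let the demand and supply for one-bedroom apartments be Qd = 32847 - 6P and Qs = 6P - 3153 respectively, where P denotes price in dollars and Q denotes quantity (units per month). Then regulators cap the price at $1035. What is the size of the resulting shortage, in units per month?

23580

In a free market, 32847 - 6P = 6P - 3153 gives the equilibrium P* = 3000, Q* = 14847.
Because the ceiling (1035) lies below the market-clearing price, it is binding.
At P = 1035: Qd = 32847 - 6·1035 = 26637 and Qs = 6·1035 - 3153 = 3057.
Shortage = Qd - Qs = 26637 - 3057 = 23580.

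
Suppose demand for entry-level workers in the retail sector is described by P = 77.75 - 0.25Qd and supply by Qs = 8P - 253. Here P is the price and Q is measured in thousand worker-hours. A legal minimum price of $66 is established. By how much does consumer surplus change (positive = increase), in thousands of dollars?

Rearranging demand gives Qd = 311 - 4P. Equilibrium: 311 - 4P = 8P - 253, so 564 = 12P and P* = 47, Q* = 123.
Because the floor (66) lies above the market-clearing price, it is binding.
At P = 66: Qd = 311 - 4·66 = 47 and Qs = 8·66 - 253 = 275.
Consumer surplus without the control is ½ · (77.75 - 47) · 123 = 1891.125.
With the floor, consumers buy 47 units at 66, so CS = ½ · (77.75 - 66) · 47 = 276.125.
Change in consumer surplus = 276.125 - 1891.125 = -1615.

-1615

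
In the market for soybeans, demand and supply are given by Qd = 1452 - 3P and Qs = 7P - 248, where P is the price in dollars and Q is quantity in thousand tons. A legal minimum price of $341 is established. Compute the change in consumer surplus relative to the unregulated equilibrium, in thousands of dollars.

-117220.5

Setting quantity demanded equal to quantity supplied, 1452 - 3P = 7P - 248, gives P* = 170 and Q* = 942.
The floor of 341 is above the equilibrium price 170, so it binds.
At P = 341: Qd = 1452 - 3·341 = 429 and Qs = 7·341 - 248 = 2139.
Consumer surplus without the control is ½ · (484 - 170) · 942 = 147894.
With the floor, consumers buy 429 units at 341, so CS = ½ · (484 - 341) · 429 = 30673.5.
Change in consumer surplus = 30673.5 - 147894 = -117220.5.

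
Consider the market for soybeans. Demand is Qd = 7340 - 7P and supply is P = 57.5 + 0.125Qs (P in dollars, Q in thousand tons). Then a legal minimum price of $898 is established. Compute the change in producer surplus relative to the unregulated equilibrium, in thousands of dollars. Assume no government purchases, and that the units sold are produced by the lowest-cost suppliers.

Rearranging supply gives Qs = 8P - 460. In a free market, 7340 - 7P = 8P - 460 gives the equilibrium P* = 520, Q* = 3700.
Because the floor (898) lies above the market-clearing price, it is binding.
At P = 898: Qd = 7340 - 7·898 = 1054 and Qs = 8·898 - 460 = 6724.
Producer surplus without the control is ½ · (520 - 57.5) · 3700 = 855625.
With the floor, 1054 units are sold at 898. The supply price at Q = 1054 is 189.25, so PS = ½ · [(898 - 57.5) + (898 - 189.25)] · 1054 = 816454.75.
Change in producer surplus = 816454.75 - 855625 = -39170.25.

-39170.25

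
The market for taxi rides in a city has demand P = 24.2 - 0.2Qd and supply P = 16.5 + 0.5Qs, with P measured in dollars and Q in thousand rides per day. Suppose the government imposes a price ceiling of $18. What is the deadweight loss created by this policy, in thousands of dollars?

22.4

Rearranging demand gives Qd = 121 - 5P; rearranging supply gives Qs = 2P - 33. Setting quantity demanded equal to quantity supplied, 121 - 5P = 2P - 33, gives P* = 22 and Q* = 11.
Since 18 < 22, the ceiling is binding.
At P = 18: Qd = 121 - 5·18 = 31 and Qs = 2·18 - 33 = 3.
Quantity traded falls to 3. At Q = 3 the demand price is (121 - 3)/5 = 23.6 and the supply price is (33 + 3)/2 = 18.
Deadweight loss = ½ · (23.6 - 18) · (11 - 3) = ½ · 5.6 · 8 = 22.4.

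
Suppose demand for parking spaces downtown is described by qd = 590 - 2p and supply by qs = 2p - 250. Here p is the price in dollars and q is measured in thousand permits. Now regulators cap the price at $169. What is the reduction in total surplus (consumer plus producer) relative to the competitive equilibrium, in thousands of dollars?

3362

Setting quantity demanded equal to quantity supplied, 590 - 2p = 2p - 250, gives p* = 210 and q* = 170.
Since 169 < 210, the ceiling is binding.
At p = 169: qd = 590 - 2·169 = 252 and qs = 2·169 - 250 = 88.
Quantity traded falls to 88. At q = 88 the demand price is (590 - 88)/2 = 251 and the supply price is (250 + 88)/2 = 169.
Deadweight loss = ½ · (251 - 169) · (170 - 88) = ½ · 82 · 82 = 3362.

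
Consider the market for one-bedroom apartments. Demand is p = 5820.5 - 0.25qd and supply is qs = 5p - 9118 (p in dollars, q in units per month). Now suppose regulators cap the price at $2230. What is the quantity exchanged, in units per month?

2032

Rearranging demand gives qd = 23282 - 4p. In a free market, 23282 - 4p = 5p - 9118 gives the equilibrium p* = 3600, q* = 8882.
Because the ceiling (2230) lies below the market-clearing price, it is binding.
At p = 2230: qd = 23282 - 4·2230 = 14362 and qs = 5·2230 - 9118 = 2032.
The quantity actually transacted is the short side, supply: 2032.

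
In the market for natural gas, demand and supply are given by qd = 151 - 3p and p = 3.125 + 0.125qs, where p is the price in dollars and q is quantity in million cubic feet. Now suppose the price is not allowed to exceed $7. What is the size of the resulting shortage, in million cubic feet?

Rearranging supply gives qs = 8p - 25. In a free market, 151 - 3p = 8p - 25 gives the equilibrium p* = 16, q* = 103.
Because the ceiling (7) lies below the market-clearing price, it is binding.
At p = 7: qd = 151 - 3·7 = 130 and qs = 8·7 - 25 = 31.
Shortage = qd - qs = 130 - 31 = 99.

99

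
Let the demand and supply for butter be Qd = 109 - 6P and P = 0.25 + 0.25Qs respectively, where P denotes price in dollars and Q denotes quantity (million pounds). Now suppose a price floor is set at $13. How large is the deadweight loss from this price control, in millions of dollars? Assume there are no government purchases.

30

Rearranging supply gives Qs = 4P - 1. In a free market, 109 - 6P = 4P - 1 gives the equilibrium P* = 11, Q* = 43.
The floor of 13 is above the equilibrium price 11, so it binds.
At P = 13: Qd = 109 - 6·13 = 31 and Qs = 4·13 - 1 = 51.
Quantity traded falls to 31. At Q = 31 the demand price is (109 - 31)/6 = 13 and the supply price is (1 + 31)/4 = 8.
Deadweight loss = ½ · (13 - 8) · (43 - 31) = ½ · 5 · 12 = 30.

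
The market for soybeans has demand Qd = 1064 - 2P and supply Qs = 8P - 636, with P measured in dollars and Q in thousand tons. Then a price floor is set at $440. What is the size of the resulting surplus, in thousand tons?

In a free market, 1064 - 2P = 8P - 636 gives the equilibrium P* = 170, Q* = 724.
Since 440 > 170, the floor is binding.
At P = 440: Qd = 1064 - 2·440 = 184 and Qs = 8·440 - 636 = 2884.
Surplus = Qs - Qd = 2884 - 184 = 2700.

2700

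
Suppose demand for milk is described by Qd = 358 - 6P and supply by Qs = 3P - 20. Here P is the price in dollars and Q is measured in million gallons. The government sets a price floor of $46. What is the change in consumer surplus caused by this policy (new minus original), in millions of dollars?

-376

Setting quantity demanded equal to quantity supplied, 358 - 6P = 3P - 20, gives P* = 42 and Q* = 106.
The floor of 46 is above the equilibrium price 42, so it binds.
At P = 46: Qd = 358 - 6·46 = 82 and Qs = 3·46 - 20 = 118.
Consumer surplus without the control is ½ · (179/3 - 42) · 106 = 2809/3.
With the floor, consumers buy 82 units at 46, so CS = ½ · (179/3 - 46) · 82 = 1681/3.
Change in consumer surplus = 1681/3 - 2809/3 = -376.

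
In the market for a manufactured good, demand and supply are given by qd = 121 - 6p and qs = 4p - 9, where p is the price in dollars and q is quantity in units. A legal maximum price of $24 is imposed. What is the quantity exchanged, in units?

43

Equilibrium: 121 - 6p = 4p - 9, so 130 = 10p and p* = 13, q* = 43.
The ceiling of 24 is above the equilibrium price 13, so it is not binding; the market clears at p* = 13, q* = 43.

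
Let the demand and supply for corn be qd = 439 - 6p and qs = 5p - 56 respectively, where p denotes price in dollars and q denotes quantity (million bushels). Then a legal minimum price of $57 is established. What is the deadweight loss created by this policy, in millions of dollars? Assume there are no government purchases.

Equilibrium: 439 - 6p = 5p - 56, so 495 = 11p and p* = 45, q* = 169.
The floor of 57 is above the equilibrium price 45, so it binds.
At p = 57: qd = 439 - 6·57 = 97 and qs = 5·57 - 56 = 229.
Quantity traded falls to 97. At q = 97 the demand price is (439 - 97)/6 = 57 and the supply price is (56 + 97)/5 = 30.6.
Deadweight loss = ½ · (57 - 30.6) · (169 - 97) = ½ · 26.4 · 72 = 950.4.

950.4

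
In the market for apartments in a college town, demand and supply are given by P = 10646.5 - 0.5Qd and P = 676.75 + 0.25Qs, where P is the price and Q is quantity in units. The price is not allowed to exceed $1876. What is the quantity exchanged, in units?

Rearranging demand gives Qd = 21293 - 2P; rearranging supply gives Qs = 4P - 2707. Equilibrium: 21293 - 2P = 4P - 2707, so 24000 = 6P and P* = 4000, Q* = 13293.
Since 1876 < 4000, the ceiling is binding.
At P = 1876: Qd = 21293 - 2·1876 = 17541 and Qs = 4·1876 - 2707 = 4797.
The quantity actually transacted is the short side, supply: 4797.

4797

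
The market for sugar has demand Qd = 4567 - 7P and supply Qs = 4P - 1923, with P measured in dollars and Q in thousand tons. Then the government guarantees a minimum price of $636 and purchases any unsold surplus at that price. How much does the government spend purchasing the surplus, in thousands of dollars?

Setting quantity demanded equal to quantity supplied, 4567 - 7P = 4P - 1923, gives P* = 590 and Q* = 437.
The floor of 636 is above the equilibrium price 590, so it binds.
At P = 636: Qd = 4567 - 7·636 = 115 and Qs = 4·636 - 1923 = 621.
Surplus = Qs - Qd = 506.
Government expenditure = surplus × support price = 506 × 636 = 321816.

321816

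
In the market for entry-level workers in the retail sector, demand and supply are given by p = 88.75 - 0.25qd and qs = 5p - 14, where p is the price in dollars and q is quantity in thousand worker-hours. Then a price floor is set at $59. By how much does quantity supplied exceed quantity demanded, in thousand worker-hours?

Rearranging demand gives qd = 355 - 4p. Without the control the market clears where 355 - 4p = 5p - 14, i.e. p* = 41 and q* = 191.
Since 59 > 41, the floor is binding.
At p = 59: qd = 355 - 4·59 = 119 and qs = 5·59 - 14 = 281.
Surplus = qs - qd = 281 - 119 = 162.

162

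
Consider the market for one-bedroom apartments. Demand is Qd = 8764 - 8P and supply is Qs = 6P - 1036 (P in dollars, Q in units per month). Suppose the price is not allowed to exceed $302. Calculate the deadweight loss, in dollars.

831621

Without the control the market clears where 8764 - 8P = 6P - 1036, i.e. P* = 700 and Q* = 3164.
The ceiling of 302 is below the equilibrium price 700, so it binds.
At P = 302: Qd = 8764 - 8·302 = 6348 and Qs = 6·302 - 1036 = 776.
Quantity traded falls to 776. At Q = 776 the demand price is (8764 - 776)/8 = 998.5 and the supply price is (1036 + 776)/6 = 302.
Deadweight loss = ½ · (998.5 - 302) · (3164 - 776) = ½ · 696.5 · 2388 = 831621.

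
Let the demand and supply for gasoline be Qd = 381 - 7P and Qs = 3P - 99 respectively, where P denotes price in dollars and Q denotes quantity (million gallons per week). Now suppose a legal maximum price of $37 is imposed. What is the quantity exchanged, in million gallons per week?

In a free market, 381 - 7P = 3P - 99 gives the equilibrium P* = 48, Q* = 45.
Because the ceiling (37) lies below the market-clearing price, it is binding.
At P = 37: Qd = 381 - 7·37 = 122 and Qs = 3·37 - 99 = 12.
The quantity actually transacted is the short side, supply: 12.

12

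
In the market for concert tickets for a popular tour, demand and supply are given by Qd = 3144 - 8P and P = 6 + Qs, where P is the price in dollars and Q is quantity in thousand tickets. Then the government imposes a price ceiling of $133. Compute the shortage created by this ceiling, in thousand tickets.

1953

Rearranging supply gives Qs = P - 6. Without the control the market clears where 3144 - 8P = P - 6, i.e. P* = 350 and Q* = 344.
Because the ceiling (133) lies below the market-clearing price, it is binding.
At P = 133: Qd = 3144 - 8·133 = 2080 and Qs = 133 - 6 = 127.
Shortage = Qd - Qs = 2080 - 127 = 1953.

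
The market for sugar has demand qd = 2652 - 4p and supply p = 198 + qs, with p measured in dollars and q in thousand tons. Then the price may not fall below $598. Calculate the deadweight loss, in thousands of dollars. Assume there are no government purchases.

Rearranging supply gives qs = p - 198. Without the control the market clears where 2652 - 4p = p - 198, i.e. p* = 570 and q* = 372.
The floor of 598 is above the equilibrium price 570, so it binds.
At p = 598: qd = 2652 - 4·598 = 260 and qs = 598 - 198 = 400.
Quantity traded falls to 260. At q = 260 the demand price is (2652 - 260)/4 = 598 and the supply price is 198 + 260 = 458.
Deadweight loss = ½ · (598 - 458) · (372 - 260) = ½ · 140 · 112 = 7840.

7840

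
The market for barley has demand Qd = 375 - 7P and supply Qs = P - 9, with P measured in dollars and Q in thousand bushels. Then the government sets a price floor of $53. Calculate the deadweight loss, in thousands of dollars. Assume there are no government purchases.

700

In a free market, 375 - 7P = P - 9 gives the equilibrium P* = 48, Q* = 39.
Because the floor (53) lies above the market-clearing price, it is binding.
At P = 53: Qd = 375 - 7·53 = 4 and Qs = 53 - 9 = 44.
Quantity traded falls to 4. At Q = 4 the demand price is (375 - 4)/7 = 53 and the supply price is 9 + 4 = 13.
Deadweight loss = ½ · (53 - 13) · (39 - 4) = ½ · 40 · 35 = 700.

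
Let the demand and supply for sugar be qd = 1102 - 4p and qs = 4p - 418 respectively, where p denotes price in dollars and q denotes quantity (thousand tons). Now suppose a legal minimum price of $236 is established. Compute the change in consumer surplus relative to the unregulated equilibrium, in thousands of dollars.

-11500

Without the control the market clears where 1102 - 4p = 4p - 418, i.e. p* = 190 and q* = 342.
Because the floor (236) lies above the market-clearing price, it is binding.
At p = 236: qd = 1102 - 4·236 = 158 and qs = 4·236 - 418 = 526.
Consumer surplus without the control is ½ · (275.5 - 190) · 342 = 14620.5.
With the floor, consumers buy 158 units at 236, so CS = ½ · (275.5 - 236) · 158 = 3120.5.
Change in consumer surplus = 3120.5 - 14620.5 = -11500.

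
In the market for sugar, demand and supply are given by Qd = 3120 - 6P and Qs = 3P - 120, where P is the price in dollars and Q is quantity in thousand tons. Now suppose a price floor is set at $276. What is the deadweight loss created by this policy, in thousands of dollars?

Equilibrium: 3120 - 6P = 3P - 120, so 3240 = 9P and P* = 360, Q* = 960.
The floor of 276 is below the equilibrium price 360, so it is not binding; the market clears at P* = 360, Q* = 960.
Since the control does not bind, no trades are prevented and deadweight loss is zero.

0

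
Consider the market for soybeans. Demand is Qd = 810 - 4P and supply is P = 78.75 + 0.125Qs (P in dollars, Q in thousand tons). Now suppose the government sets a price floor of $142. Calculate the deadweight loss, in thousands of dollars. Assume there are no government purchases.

Rearranging supply gives Qs = 8P - 630. Without the control the market clears where 810 - 4P = 8P - 630, i.e. P* = 120 and Q* = 330.
Because the floor (142) lies above the market-clearing price, it is binding.
At P = 142: Qd = 810 - 4·142 = 242 and Qs = 8·142 - 630 = 506.
Quantity traded falls to 242. At Q = 242 the demand price is (810 - 242)/4 = 142 and the supply price is (630 + 242)/8 = 109.
Deadweight loss = ½ · (142 - 109) · (330 - 242) = ½ · 33 · 88 = 1452.

1452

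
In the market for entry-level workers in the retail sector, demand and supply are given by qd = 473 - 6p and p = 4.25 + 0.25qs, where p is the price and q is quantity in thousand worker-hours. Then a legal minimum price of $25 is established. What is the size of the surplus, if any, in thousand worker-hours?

0

Rearranging supply gives qs = 4p - 17. Equilibrium: 473 - 6p = 4p - 17, so 490 = 10p and p* = 49, q* = 179.
Since 25 is below p* = 49, the floor does not bind and the free-market outcome prevails.
Since the control does not bind, there is no surplus.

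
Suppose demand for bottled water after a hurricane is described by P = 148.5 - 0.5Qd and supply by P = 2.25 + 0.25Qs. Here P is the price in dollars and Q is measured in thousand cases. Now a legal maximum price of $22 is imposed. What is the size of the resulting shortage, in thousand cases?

174

Rearranging demand gives Qd = 297 - 2P; rearranging supply gives Qs = 4P - 9. Setting quantity demanded equal to quantity supplied, 297 - 2P = 4P - 9, gives P* = 51 and Q* = 195.
Because the ceiling (22) lies below the market-clearing price, it is binding.
At P = 22: Qd = 297 - 2·22 = 253 and Qs = 4·22 - 9 = 79.
Shortage = Qd - Qs = 253 - 79 = 174.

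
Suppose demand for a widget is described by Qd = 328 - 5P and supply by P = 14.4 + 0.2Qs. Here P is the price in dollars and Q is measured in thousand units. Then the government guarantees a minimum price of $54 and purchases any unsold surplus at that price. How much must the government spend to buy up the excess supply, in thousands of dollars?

Rearranging supply gives Qs = 5P - 72. Equilibrium: 328 - 5P = 5P - 72, so 400 = 10P and P* = 40, Q* = 128.
Because the floor (54) lies above the market-clearing price, it is binding.
At P = 54: Qd = 328 - 5·54 = 58 and Qs = 5·54 - 72 = 198.
Surplus = Qs - Qd = 140.
Government expenditure = surplus × support price = 140 × 54 = 7560.

7560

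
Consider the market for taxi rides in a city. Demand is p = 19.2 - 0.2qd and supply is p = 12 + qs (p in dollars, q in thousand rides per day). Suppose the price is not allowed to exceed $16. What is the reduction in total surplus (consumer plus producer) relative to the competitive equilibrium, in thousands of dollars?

2.4

Rearranging demand gives qd = 96 - 5p; rearranging supply gives qs = p - 12. Equilibrium: 96 - 5p = p - 12, so 108 = 6p and p* = 18, q* = 6.
Since 16 < 18, the ceiling is binding.
At p = 16: qd = 96 - 5·16 = 16 and qs = 16 - 12 = 4.
Quantity traded falls to 4. At q = 4 the demand price is (96 - 4)/5 = 18.4 and the supply price is 12 + 4 = 16.
Deadweight loss = ½ · (18.4 - 16) · (6 - 4) = ½ · 2.4 · 2 = 2.4.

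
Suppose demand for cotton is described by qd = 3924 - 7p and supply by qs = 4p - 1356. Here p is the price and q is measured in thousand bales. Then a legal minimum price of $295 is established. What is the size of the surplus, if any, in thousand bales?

0

Without the control the market clears where 3924 - 7p = 4p - 1356, i.e. p* = 480 and q* = 564.
Since 295 is below p* = 480, the floor does not bind and the free-market outcome prevails.
Since the control does not bind, there is no surplus.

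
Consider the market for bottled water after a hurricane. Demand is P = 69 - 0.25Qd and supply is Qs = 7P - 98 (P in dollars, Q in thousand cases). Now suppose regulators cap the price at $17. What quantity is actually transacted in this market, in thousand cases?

Rearranging demand gives Qd = 276 - 4P. Without the control the market clears where 276 - 4P = 7P - 98, i.e. P* = 34 and Q* = 140.
Since 17 < 34, the ceiling is binding.
At P = 17: Qd = 276 - 4·17 = 208 and Qs = 7·17 - 98 = 21.
The quantity actually transacted is the short side, supply: 21.

21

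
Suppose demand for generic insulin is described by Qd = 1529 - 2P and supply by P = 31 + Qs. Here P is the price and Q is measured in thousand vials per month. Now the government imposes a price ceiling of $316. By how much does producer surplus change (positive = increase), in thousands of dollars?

Rearranging supply gives Qs = P - 31. Equilibrium: 1529 - 2P = P - 31, so 1560 = 3P and P* = 520, Q* = 489.
The ceiling of 316 is below the equilibrium price 520, so it binds.
At P = 316: Qd = 1529 - 2·316 = 897 and Qs = 316 - 31 = 285.
Producer surplus without the control is ½ · (520 - 31) · 489 = 119560.5.
With the ceiling, producers sell 285 units at 316, so PS = ½ · (316 - 31) · 285 = 40612.5.
Change in producer surplus = 40612.5 - 119560.5 = -78948.

-78948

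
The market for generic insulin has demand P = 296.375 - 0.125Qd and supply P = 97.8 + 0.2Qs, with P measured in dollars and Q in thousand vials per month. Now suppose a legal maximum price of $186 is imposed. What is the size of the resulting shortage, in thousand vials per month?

442

Rearranging demand gives Qd = 2371 - 8P; rearranging supply gives Qs = 5P - 489. Setting quantity demanded equal to quantity supplied, 2371 - 8P = 5P - 489, gives P* = 220 and Q* = 611.
The ceiling of 186 is below the equilibrium price 220, so it binds.
At P = 186: Qd = 2371 - 8·186 = 883 and Qs = 5·186 - 489 = 441.
Shortage = Qd - Qs = 883 - 441 = 442.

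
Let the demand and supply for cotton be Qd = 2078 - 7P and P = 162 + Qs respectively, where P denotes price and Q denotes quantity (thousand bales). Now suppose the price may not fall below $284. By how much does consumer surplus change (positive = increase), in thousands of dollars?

-416

Rearranging supply gives Qs = P - 162. Without the control the market clears where 2078 - 7P = P - 162, i.e. P* = 280 and Q* = 118.
The floor of 284 is above the equilibrium price 280, so it binds.
At P = 284: Qd = 2078 - 7·284 = 90 and Qs = 284 - 162 = 122.
Consumer surplus without the control is ½ · (2078/7 - 280) · 118 = 6962/7.
With the floor, consumers buy 90 units at 284, so CS = ½ · (2078/7 - 284) · 90 = 4050/7.
Change in consumer surplus = 4050/7 - 6962/7 = -416.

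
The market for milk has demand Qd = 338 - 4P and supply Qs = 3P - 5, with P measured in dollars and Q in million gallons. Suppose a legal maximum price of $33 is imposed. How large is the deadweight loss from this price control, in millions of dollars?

672

Without the control the market clears where 338 - 4P = 3P - 5, i.e. P* = 49 and Q* = 142.
Since 33 < 49, the ceiling is binding.
At P = 33: Qd = 338 - 4·33 = 206 and Qs = 3·33 - 5 = 94.
Quantity traded falls to 94. At Q = 94 the demand price is (338 - 94)/4 = 61 and the supply price is (5 + 94)/3 = 33.
Deadweight loss = ½ · (61 - 33) · (142 - 94) = ½ · 28 · 48 = 672.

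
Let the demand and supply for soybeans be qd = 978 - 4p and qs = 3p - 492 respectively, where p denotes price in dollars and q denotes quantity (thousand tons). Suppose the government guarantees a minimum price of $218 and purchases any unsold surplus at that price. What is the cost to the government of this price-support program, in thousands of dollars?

Equilibrium: 978 - 4p = 3p - 492, so 1470 = 7p and p* = 210, q* = 138.
The floor of 218 is above the equilibrium price 210, so it binds.
At p = 218: qd = 978 - 4·218 = 106 and qs = 3·218 - 492 = 162.
Surplus = qs - qd = 56.
Government expenditure = surplus × support price = 56 × 218 = 12208.

12208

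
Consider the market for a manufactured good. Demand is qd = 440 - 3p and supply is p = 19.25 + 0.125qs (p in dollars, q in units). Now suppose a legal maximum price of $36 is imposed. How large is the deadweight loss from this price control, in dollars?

4752

Rearranging supply gives qs = 8p - 154. In a free market, 440 - 3p = 8p - 154 gives the equilibrium p* = 54, q* = 278.
Since 36 < 54, the ceiling is binding.
At p = 36: qd = 440 - 3·36 = 332 and qs = 8·36 - 154 = 134.
Quantity traded falls to 134. At q = 134 the demand price is (440 - 134)/3 = 102 and the supply price is (154 + 134)/8 = 36.
Deadweight loss = ½ · (102 - 36) · (278 - 134) = ½ · 66 · 144 = 4752.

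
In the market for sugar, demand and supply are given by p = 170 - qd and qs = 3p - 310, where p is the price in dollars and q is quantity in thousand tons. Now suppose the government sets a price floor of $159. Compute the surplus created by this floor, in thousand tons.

Rearranging demand gives qd = 170 - p. Setting quantity demanded equal to quantity supplied, 170 - p = 3p - 310, gives p* = 120 and q* = 50.
Since 159 > 120, the floor is binding.
At p = 159: qd = 170 - 159 = 11 and qs = 3·159 - 310 = 167.
Surplus = qs - qd = 167 - 11 = 156.

156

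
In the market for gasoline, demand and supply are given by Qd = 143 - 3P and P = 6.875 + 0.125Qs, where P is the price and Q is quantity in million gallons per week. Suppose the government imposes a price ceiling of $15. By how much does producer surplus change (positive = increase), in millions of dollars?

Rearranging supply gives Qs = 8P - 55. Without the control the market clears where 143 - 3P = 8P - 55, i.e. P* = 18 and Q* = 89.
The ceiling of 15 is below the equilibrium price 18, so it binds.
At P = 15: Qd = 143 - 3·15 = 98 and Qs = 8·15 - 55 = 65.
Producer surplus without the control is ½ · (18 - 6.875) · 89 = 495.0625.
With the ceiling, producers sell 65 units at 15, so PS = ½ · (15 - 6.875) · 65 = 264.0625.
Change in producer surplus = 264.0625 - 495.0625 = -231.

-231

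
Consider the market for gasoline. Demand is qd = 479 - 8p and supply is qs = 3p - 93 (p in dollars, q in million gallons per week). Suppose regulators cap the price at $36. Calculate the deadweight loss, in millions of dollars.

528

Equilibrium: 479 - 8p = 3p - 93, so 572 = 11p and p* = 52, q* = 63.
Because the ceiling (36) lies below the market-clearing price, it is binding.
At p = 36: qd = 479 - 8·36 = 191 and qs = 3·36 - 93 = 15.
Quantity traded falls to 15. At q = 15 the demand price is (479 - 15)/8 = 58 and the supply price is (93 + 15)/3 = 36.
Deadweight loss = ½ · (58 - 36) · (63 - 15) = ½ · 22 · 48 = 528.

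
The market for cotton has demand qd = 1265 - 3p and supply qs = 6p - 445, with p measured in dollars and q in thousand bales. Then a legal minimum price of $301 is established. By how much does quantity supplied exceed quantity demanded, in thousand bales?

Setting quantity demanded equal to quantity supplied, 1265 - 3p = 6p - 445, gives p* = 190 and q* = 695.
Since 301 > 190, the floor is binding.
At p = 301: qd = 1265 - 3·301 = 362 and qs = 6·301 - 445 = 1361.
Surplus = qs - qd = 1361 - 362 = 999.

999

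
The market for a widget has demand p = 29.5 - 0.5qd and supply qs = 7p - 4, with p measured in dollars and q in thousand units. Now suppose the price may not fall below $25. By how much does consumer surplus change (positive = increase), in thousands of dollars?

-486

Rearranging demand gives qd = 59 - 2p. Without the control the market clears where 59 - 2p = 7p - 4, i.e. p* = 7 and q* = 45.
Because the floor (25) lies above the market-clearing price, it is binding.
At p = 25: qd = 59 - 2·25 = 9 and qs = 7·25 - 4 = 171.
Consumer surplus without the control is ½ · (29.5 - 7) · 45 = 506.25.
With the floor, consumers buy 9 units at 25, so CS = ½ · (29.5 - 25) · 9 = 20.25.
Change in consumer surplus = 20.25 - 506.25 = -486.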